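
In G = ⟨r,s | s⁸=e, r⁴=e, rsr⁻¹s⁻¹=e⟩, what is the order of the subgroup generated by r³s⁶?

|⟨r³s⁶⟩| equals the order of r³s⁶. Compute successive powers until reaching e:
  (r³s⁶)¹ = r³s⁶, (r³s⁶)² = r²s⁴, (r³s⁶)³ = rs², (r³s⁶)⁴ = e.
The smallest positive k with (r³s⁶)ᵏ = e is 4, so |⟨r³s⁶⟩| = 4.

Answer: 4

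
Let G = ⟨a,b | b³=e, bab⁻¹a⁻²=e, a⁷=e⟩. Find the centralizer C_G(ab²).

⟨ab²⟩ ⊆ C_G(ab²) since powers of ab² commute with ab²; so |C_G(ab²)| ≥ |⟨ab²⟩| = 3.
By orbit–stabilizer, |C_G(ab²)| = |G| / |conj. class of ab²| = 21 / 7 = 3.
The 3 elements commuting with ab² are {e, ab², a⁵b}.

Answer: {e, ab², a⁵b}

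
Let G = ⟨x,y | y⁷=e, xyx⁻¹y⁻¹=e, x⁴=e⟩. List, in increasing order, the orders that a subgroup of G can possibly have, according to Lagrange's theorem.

|G| = 28 = 2² · 7. By Lagrange's theorem the order of any subgroup divides 28; the divisors of 28 are 1, 2, 4, 7, 14, 28.

Answer: 1, 2, 4, 7, 14, 28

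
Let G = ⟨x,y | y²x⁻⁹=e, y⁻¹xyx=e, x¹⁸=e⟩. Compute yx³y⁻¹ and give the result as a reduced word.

Multiply left to right, reducing at each step:
  y · x³ = x⁶y⁻¹
  (x⁶y⁻¹) · y⁻¹ = x¹⁵

Answer: x¹⁵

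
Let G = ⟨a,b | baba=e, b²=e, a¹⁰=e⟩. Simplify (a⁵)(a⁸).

Compute (a⁵) · (a⁸) by multiplying left to right and reducing via the relations at each step:
  (a⁵) · a⁸ = a³

Answer: a³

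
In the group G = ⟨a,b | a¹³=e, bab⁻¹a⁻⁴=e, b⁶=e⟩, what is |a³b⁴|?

Compute successive powers until reaching e:
  (a³b⁴)¹ = a³b⁴, (a³b⁴)² = a⁴b², (a³b⁴)³ = e.
The smallest positive k with (a³b⁴)ᵏ = e is 3.

Answer: 3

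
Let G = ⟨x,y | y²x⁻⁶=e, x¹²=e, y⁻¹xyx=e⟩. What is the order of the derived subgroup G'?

G' = [G, G] is generated by all commutators. The generator-pair commutators are: [x, y] = x².
The subgroup they normally generate is {e, x², x⁴, x⁶, x⁸, x¹⁰}, of order 6.
Check: |G/G'| = 24/6 = 4 is the order of the abelianisation.

Answer: 6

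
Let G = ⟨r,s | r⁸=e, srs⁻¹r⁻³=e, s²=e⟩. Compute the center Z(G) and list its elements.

An element z ∈ Z(G) iff z commutes with every generator.
For example r⁴ is central: (r⁴)·r = r⁵ = r·(r⁴); (r⁴)·s = r⁴s = s·(r⁴).
Whereas r ∉ Z(G) since r·s = rs ≠ r³s = s·r.
Checking each of the 16 elements this way gives Z(G) = {e, r⁴}, of order 2.

Answer: {e, r⁴}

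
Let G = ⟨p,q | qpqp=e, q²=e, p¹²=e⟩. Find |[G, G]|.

G' = [G, G] is generated by all commutators. The generator-pair commutators are: [p, q] = p².
The subgroup they normally generate is {e, p², p⁴, p⁶, p⁸, p¹⁰}, of order 6.
Check: |G/G'| = 24/6 = 4 is the order of the abelianisation.

Answer: 6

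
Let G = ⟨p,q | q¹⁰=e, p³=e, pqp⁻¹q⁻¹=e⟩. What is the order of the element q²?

Compute successive powers until reaching e:
  (q²)¹ = q², (q²)² = q⁴, (q²)³ = q⁶, (q²)⁴ = q⁸, (q²)⁵ = e.
The smallest positive k with (q²)ᵏ = e is 5.

Answer: 5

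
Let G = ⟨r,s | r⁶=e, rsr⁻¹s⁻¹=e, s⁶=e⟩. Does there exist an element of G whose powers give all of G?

|G| = 36, but the maximum element order in G is 6 < 36. No single element generates all of G, so G is not cyclic.

Answer: No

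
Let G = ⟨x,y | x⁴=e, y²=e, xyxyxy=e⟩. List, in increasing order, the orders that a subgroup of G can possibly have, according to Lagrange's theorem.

|G| = 24 = 2³ · 3. By Lagrange's theorem the order of any subgroup divides 24; the divisors of 24 are 1, 2, 3, 4, 6, 8, 12, 24.

Answer: 1, 2, 3, 4, 6, 8, 12, 24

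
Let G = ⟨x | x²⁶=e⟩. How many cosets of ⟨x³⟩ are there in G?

First find ord(x³) by computing successive powers:
  (x³)¹ = x³, (x³)² = x⁶, (x³)³ = x⁹, (x³)⁴ = x¹², (x³)⁵ = x¹⁵, (x³)⁶ = x¹⁸, (x³)⁷ = x²¹, (x³)⁸ = x²⁴, (x³)⁹ = x, (x³)¹⁰ = x⁴, (x³)¹¹ = x⁷, (x³)¹² = x¹⁰, (x³)¹³ = x¹³, (x³)¹⁴ = x¹⁶, (x³)¹⁵ = x¹⁹, (x³)¹⁶ = x²², (x³)¹⁷ = x²⁵, (x³)¹⁸ = x², (x³)¹⁹ = x⁵, (x³)²⁰ = x⁸, (x³)²¹ = x¹¹, (x³)²² = x¹⁴, (x³)²³ = x¹⁷, (x³)²⁴ = x²⁰, (x³)²⁵ = x²³, (x³)²⁶ = e.
So |⟨x³⟩| = ord(x³) = 26. With |G| = 26, by Lagrange [G : ⟨x³⟩] = 26/26 = 1.

Answer: 1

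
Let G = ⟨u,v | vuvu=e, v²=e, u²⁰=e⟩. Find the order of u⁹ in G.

Compute successive powers until reaching e:
  (u⁹)¹ = u⁹, (u⁹)² = u¹⁸, (u⁹)³ = u⁷, (u⁹)⁴ = u¹⁶, (u⁹)⁵ = u⁵, (u⁹)⁶ = u¹⁴, (u⁹)⁷ = u³, (u⁹)⁸ = u¹², (u⁹)⁹ = u, (u⁹)¹⁰ = u¹⁰, (u⁹)¹¹ = u¹⁹, (u⁹)¹² = u⁸, (u⁹)¹³ = u¹⁷, (u⁹)¹⁴ = u⁶, (u⁹)¹⁵ = u¹⁵, (u⁹)¹⁶ = u⁴, (u⁹)¹⁷ = u¹³, (u⁹)¹⁸ = u², (u⁹)¹⁹ = u¹¹, (u⁹)²⁰ = e.
The smallest positive k with (u⁹)ᵏ = e is 20.

Answer: 20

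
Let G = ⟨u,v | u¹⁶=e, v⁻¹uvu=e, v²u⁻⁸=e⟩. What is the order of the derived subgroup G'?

G' = [G, G] is generated by all commutators. The generator-pair commutators are: [u, v] = u².
The subgroup they normally generate is {e, u², u⁴, u⁶, u⁸, u¹⁰, u¹², u¹⁴}, of order 8.
Check: |G/G'| = 32/8 = 4 is the order of the abelianisation.

Answer: 8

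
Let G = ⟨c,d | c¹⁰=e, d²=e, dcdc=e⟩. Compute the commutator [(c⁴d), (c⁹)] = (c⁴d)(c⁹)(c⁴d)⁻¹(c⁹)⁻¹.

[(c⁴d), (c⁹)] = (c⁴d)·(c⁹)·(c⁴d)⁻¹·(c⁹)⁻¹.
  (c⁴d) · (c⁹) = c⁵d
  (c⁵d) · (c⁴d) = c
  c · c = c²

Answer: c²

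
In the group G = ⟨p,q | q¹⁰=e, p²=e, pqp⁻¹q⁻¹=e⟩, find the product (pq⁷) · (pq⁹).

Compute (pq⁷) · (pq⁹) by multiplying left to right and reducing via the relations at each step:
  (pq⁷) · p = q⁷
  (q⁷) · q⁹ = q⁶

Answer: q⁶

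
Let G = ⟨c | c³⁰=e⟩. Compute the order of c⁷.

Compute successive powers until reaching e:
  (c⁷)¹ = c⁷, (c⁷)² = c¹⁴, (c⁷)³ = c²¹, (c⁷)⁴ = c²⁸, (c⁷)⁵ = c⁵, (c⁷)⁶ = c¹², (c⁷)⁷ = c¹⁹, (c⁷)⁸ = c²⁶, (c⁷)⁹ = c³, (c⁷)¹⁰ = c¹⁰, (c⁷)¹¹ = c¹⁷, (c⁷)¹² = c²⁴, (c⁷)¹³ = c, (c⁷)¹⁴ = c⁸, (c⁷)¹⁵ = c¹⁵, (c⁷)¹⁶ = c²², (c⁷)¹⁷ = c²⁹, (c⁷)¹⁸ = c⁶, (c⁷)¹⁹ = c¹³, (c⁷)²⁰ = c²⁰, (c⁷)²¹ = c²⁷, (c⁷)²² = c⁴, (c⁷)²³ = c¹¹, (c⁷)²⁴ = c¹⁸, (c⁷)²⁵ = c²⁵, (c⁷)²⁶ = c², (c⁷)²⁷ = c⁹, (c⁷)²⁸ = c¹⁶, (c⁷)²⁹ = c²³, (c⁷)³⁰ = e.
The smallest positive k with (c⁷)ᵏ = e is 30.

Answer: 30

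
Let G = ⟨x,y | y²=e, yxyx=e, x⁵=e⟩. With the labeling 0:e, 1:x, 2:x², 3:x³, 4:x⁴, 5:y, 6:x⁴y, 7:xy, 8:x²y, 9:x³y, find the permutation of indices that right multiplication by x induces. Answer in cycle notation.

(0 1 2 3 4)(5 6 9 8 7)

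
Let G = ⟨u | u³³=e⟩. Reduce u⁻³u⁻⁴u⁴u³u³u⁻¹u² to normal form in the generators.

Multiply left to right, reducing at each step:
  (u³⁰) · u⁻⁴ = u²⁶
  (u²⁶) · u⁴ = u³⁰
  (u³⁰) · u³ = e
  e · u³ = u³
  (u³) · u⁻¹ = u²
  (u²) · u² = u⁴

Answer: u⁴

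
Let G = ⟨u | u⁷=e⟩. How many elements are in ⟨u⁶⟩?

|⟨u⁶⟩| equals the order of u⁶. Compute successive powers until reaching e:
  (u⁶)¹ = u⁶, (u⁶)² = u⁵, (u⁶)³ = u⁴, (u⁶)⁴ = u³, (u⁶)⁵ = u², (u⁶)⁶ = u, (u⁶)⁷ = e.
The smallest positive k with (u⁶)ᵏ = e is 7, so |⟨u⁶⟩| = 7.

Answer: 7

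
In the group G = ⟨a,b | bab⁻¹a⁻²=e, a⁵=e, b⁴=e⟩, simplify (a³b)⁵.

Compute successive powers of (a³b), reducing at each step:
  (a³b)²: (a³b) · a³ = a⁴b;   (a⁴b) · b = a⁴b²
  (a³b)³: (a⁴b²) · a³ = ab²;   (ab²) · b = ab³
  (a³b)⁴: (ab³) · a³ = b³;   (b³) · b = e
  (a³b)⁵: e · a³ = a³;   (a³) · b = a³b

Answer: a³b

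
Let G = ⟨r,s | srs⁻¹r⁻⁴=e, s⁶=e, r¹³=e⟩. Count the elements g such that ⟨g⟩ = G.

⟨g⟩ = G would require ord(g) = |G| = 78, but the maximum element order in G is 13 < 78. So G is not cyclic and no single element generates it: the count is 0.

Answer: 0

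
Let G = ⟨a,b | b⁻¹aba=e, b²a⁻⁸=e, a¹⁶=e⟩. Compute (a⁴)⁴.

Compute successive powers of (a⁴), reducing at each step:
  (a⁴)²: (a⁴) · a⁴ = a⁸
  (a⁴)³: (a⁸) · a⁴ = a¹²
  (a⁴)⁴: (a¹²) · a⁴ = e

Answer: e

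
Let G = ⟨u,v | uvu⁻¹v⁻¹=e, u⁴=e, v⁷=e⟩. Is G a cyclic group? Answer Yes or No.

|G| = 28. The element uv has order 28 (its powers give 28 distinct elements), so ⟨uv⟩ = G and G is cyclic.

Answer: Yes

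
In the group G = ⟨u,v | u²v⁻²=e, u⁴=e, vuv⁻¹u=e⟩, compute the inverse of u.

The order of u is 4 (smallest k with uᵏ = e), so u⁻¹ = u³ = u³.
Check: u · (u³) → u · u³ = e, giving e as required.

Answer: u³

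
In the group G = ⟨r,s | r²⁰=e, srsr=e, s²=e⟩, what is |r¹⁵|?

Compute successive powers until reaching e:
  (r¹⁵)¹ = r¹⁵, (r¹⁵)² = r¹⁰, (r¹⁵)³ = r⁵, (r¹⁵)⁴ = e.
The smallest positive k with (r¹⁵)ᵏ = e is 4.

Answer: 4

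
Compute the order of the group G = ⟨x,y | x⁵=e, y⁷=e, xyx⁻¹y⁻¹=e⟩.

Enumerate words in the generators, reducing via the relations: the distinct elements are
  {e, x, y, xy, x², x³, x⁴, y², y³, y⁴, y⁵, y⁶, xy², xy³, xy⁴, xy⁵, xy⁶, x²y, x³y, x⁴y, x²y², x²y³, x²y⁴, x²y⁵, x²y⁶, x³y², x³y³, x³y⁴, x³y⁵, x³y⁶, x⁴y², x⁴y³, x⁴y⁴, x⁴y⁵, x⁴y⁶}.
No further products give new elements, so |G| = 35.

Answer: 35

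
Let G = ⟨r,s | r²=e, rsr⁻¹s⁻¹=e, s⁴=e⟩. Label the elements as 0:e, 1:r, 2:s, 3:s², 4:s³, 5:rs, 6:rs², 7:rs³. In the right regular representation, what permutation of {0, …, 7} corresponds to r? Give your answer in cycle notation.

(0 1)(2 5)(3 6)(4 7)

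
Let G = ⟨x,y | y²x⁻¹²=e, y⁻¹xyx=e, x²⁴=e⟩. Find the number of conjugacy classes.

The conjugacy classes (representative and size) are:
  [e] (size 1), [x] (size 2), [x²] (size 2), [x³] (size 2), [x⁴] (size 2), [x⁵] (size 2), [x¹⁸] (size 2), [x⁷] (size 2), [x¹⁶] (size 2), [x¹⁵] (size 2), [x¹⁴] (size 2), [x¹³] (size 2), [x¹²] (size 1), [x⁶y] (size 12), [x⁵y⁻¹] (size 12).
Class equation: 1 + 2 + 2 + 2 + 2 + 2 + 2 + 2 + 2 + 2 + 2 + 2 + 1 + 12 + 12 = 48 = |G|. So G has 15 conjugacy classes.

Answer: 15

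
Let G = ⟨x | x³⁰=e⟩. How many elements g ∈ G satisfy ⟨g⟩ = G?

G is cyclic of order 30. An element generates G iff its order is 30, and a cyclic group of order 30 has exactly φ(30) = 8 such elements.

Answer: 8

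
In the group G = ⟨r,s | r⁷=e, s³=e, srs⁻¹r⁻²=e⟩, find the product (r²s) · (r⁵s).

Compute (r²s) · (r⁵s) by multiplying left to right and reducing via the relations at each step:
  (r²s) · r⁵ = r⁵s
  (r⁵s) · s = r⁵s²

Answer: r⁵s²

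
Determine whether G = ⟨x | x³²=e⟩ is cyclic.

|G| = 32. The element x has order 32 (its powers give 32 distinct elements), so ⟨x⟩ = G and G is cyclic.

Answer: Yes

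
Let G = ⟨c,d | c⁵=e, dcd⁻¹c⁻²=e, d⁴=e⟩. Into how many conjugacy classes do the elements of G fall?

The conjugacy classes (representative and size) are:
  [e] (size 1), [c⁴] (size 4), [c²d] (size 5), [d²] (size 5), [c³d³] (size 5).
Class equation: 1 + 4 + 5 + 5 + 5 = 20 = |G|. So G has 5 conjugacy classes.

Answer: 5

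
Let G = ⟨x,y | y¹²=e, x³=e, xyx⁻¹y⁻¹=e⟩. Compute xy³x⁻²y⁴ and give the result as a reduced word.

Multiply left to right, reducing at each step:
  x · y³ = xy³
  (xy³) · x⁻² = x²y³
  (x²y³) · y⁴ = x²y⁷

Answer: x²y⁷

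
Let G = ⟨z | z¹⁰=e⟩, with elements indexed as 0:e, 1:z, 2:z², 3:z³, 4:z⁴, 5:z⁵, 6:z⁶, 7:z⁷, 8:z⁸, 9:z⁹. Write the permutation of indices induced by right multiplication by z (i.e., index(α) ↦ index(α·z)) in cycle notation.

(0 1 2 3 4 5 6 7 8 9)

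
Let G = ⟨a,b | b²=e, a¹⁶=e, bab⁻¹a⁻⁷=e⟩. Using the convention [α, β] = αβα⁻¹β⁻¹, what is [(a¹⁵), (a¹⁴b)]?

[(a¹⁵), (a¹⁴b)] = (a¹⁵)·(a¹⁴b)·(a¹⁵)⁻¹·(a¹⁴b)⁻¹.
  (a¹⁵) · (a¹⁴b) = a¹³b
  (a¹³b) · a = a⁴b
  (a⁴b) · (a¹⁴b) = a⁶

Answer: a⁶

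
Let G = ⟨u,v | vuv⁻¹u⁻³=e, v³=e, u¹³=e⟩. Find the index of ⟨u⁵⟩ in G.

First find ord(u⁵) by computing successive powers:
  (u⁵)¹ = u⁵, (u⁵)² = u¹⁰, (u⁵)³ = u², (u⁵)⁴ = u⁷, (u⁵)⁵ = u¹², (u⁵)⁶ = u⁴, (u⁵)⁷ = u⁹, (u⁵)⁸ = u, (u⁵)⁹ = u⁶, (u⁵)¹⁰ = u¹¹, (u⁵)¹¹ = u³, (u⁵)¹² = u⁸, (u⁵)¹³ = e.
So |⟨u⁵⟩| = ord(u⁵) = 13. With |G| = 39, by Lagrange [G : ⟨u⁵⟩] = 39/13 = 3.

Answer: 3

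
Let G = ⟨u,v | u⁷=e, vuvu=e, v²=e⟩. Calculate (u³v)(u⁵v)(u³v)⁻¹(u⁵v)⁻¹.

[(u³v), (u⁵v)] = (u³v)·(u⁵v)·(u³v)⁻¹·(u⁵v)⁻¹.
  (u³v) · (u⁵v) = u⁵
  (u⁵) · (u³v) = uv
  (uv) · (u⁵v) = u³

Answer: u³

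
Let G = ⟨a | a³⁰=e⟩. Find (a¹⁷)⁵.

Compute successive powers of (a¹⁷), reducing at each step:
  (a¹⁷)²: (a¹⁷) · a¹⁷ = a⁴
  (a¹⁷)³: (a⁴) · a¹⁷ = a²¹
  (a¹⁷)⁴: (a²¹) · a¹⁷ = a⁸
  (a¹⁷)⁵: (a⁸) · a¹⁷ = a²⁵

Answer: a²⁵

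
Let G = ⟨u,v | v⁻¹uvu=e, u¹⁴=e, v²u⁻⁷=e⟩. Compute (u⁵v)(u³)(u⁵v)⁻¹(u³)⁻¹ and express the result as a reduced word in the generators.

[(u⁵v), (u³)] = (u⁵v)·(u³)·(u⁵v)⁻¹·(u³)⁻¹.
  (u⁵v) · (u³) = u²v
  (u²v) · (u⁵v⁻¹) = u¹¹
  (u¹¹) · (u¹¹) = u⁸

Answer: u⁸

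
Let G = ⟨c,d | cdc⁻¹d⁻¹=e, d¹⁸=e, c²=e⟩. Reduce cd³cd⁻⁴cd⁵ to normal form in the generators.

Multiply left to right, reducing at each step:
  c · d³ = cd³
  (cd³) · c = d³
  (d³) · d⁻⁴ = d¹⁷
  (d¹⁷) · c = cd¹⁷
  (cd¹⁷) · d⁵ = cd⁴

Answer: cd⁴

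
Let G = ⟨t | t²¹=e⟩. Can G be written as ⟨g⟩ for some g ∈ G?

|G| = 21. The element t has order 21 (its powers give 21 distinct elements), so ⟨t⟩ = G and G is cyclic.

Answer: Yes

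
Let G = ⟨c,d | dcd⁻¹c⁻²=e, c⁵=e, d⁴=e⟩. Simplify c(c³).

Compute c · (c³) by multiplying left to right and reducing via the relations at each step:
  c · c³ = c⁴

Answer: c⁴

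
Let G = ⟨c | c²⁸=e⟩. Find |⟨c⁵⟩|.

|⟨c⁵⟩| equals the order of c⁵. Compute successive powers until reaching e:
  (c⁵)¹ = c⁵, (c⁵)² = c¹⁰, (c⁵)³ = c¹⁵, (c⁵)⁴ = c²⁰, (c⁵)⁵ = c²⁵, (c⁵)⁶ = c², (c⁵)⁷ = c⁷, (c⁵)⁸ = c¹², (c⁵)⁹ = c¹⁷, (c⁵)¹⁰ = c²², (c⁵)¹¹ = c²⁷, (c⁵)¹² = c⁴, (c⁵)¹³ = c⁹, (c⁵)¹⁴ = c¹⁴, (c⁵)¹⁵ = c¹⁹, (c⁵)¹⁶ = c²⁴, (c⁵)¹⁷ = c, (c⁵)¹⁸ = c⁶, (c⁵)¹⁹ = c¹¹, (c⁵)²⁰ = c¹⁶, (c⁵)²¹ = c²¹, (c⁵)²² = c²⁶, (c⁵)²³ = c³, (c⁵)²⁴ = c⁸, (c⁵)²⁵ = c¹³, (c⁵)²⁶ = c¹⁸, (c⁵)²⁷ = c²³, (c⁵)²⁸ = e.
The smallest positive k with (c⁵)ᵏ = e is 28, so |⟨c⁵⟩| = 28.

Answer: 28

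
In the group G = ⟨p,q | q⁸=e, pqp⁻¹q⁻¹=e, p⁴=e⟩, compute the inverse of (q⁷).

The order of (q⁷) is 8 (smallest k with (q⁷)ᵏ = e), so (q⁷)⁻¹ = (q⁷)⁷ = q.
Check: (q⁷) · q → (q⁷) · q = e, giving e as required.

Answer: q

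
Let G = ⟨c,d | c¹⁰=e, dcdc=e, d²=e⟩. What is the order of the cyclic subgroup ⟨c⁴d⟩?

|⟨c⁴d⟩| equals the order of c⁴d. Compute successive powers until reaching e:
  (c⁴d)¹ = c⁴d, (c⁴d)² = e.
The smallest positive k with (c⁴d)ᵏ = e is 2, so |⟨c⁴d⟩| = 2.

Answer: 2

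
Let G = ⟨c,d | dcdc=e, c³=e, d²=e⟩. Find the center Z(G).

An element z ∈ Z(G) iff z commutes with every generator.
For example e is central: e·c = c = c·e; e·d = d = d·e.
Whereas c ∉ Z(G) since c·d = cd ≠ c²d = d·c.
Checking each of the 6 elements this way gives Z(G) = {e}, of order 1.

Answer: {e}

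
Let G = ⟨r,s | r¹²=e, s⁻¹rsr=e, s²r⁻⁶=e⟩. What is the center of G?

An element z ∈ Z(G) iff z commutes with every generator.
For example r⁶ is central: (r⁶)·r = r⁷ = r·(r⁶); (r⁶)·s = s⁻¹ = s·(r⁶).
Whereas r ∉ Z(G) since r·s = rs ≠ r⁵s⁻¹ = s·r.
Checking each of the 24 elements this way gives Z(G) = {e, r⁶}, of order 2.

Answer: {e, r⁶}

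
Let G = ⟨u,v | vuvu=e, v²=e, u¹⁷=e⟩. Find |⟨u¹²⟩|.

|⟨u¹²⟩| equals the order of u¹². Compute successive powers until reaching e:
  (u¹²)¹ = u¹², (u¹²)² = u⁷, (u¹²)³ = u², (u¹²)⁴ = u¹⁴, (u¹²)⁵ = u⁹, (u¹²)⁶ = u⁴, (u¹²)⁷ = u¹⁶, (u¹²)⁸ = u¹¹, (u¹²)⁹ = u⁶, (u¹²)¹⁰ = u, (u¹²)¹¹ = u¹³, (u¹²)¹² = u⁸, (u¹²)¹³ = u³, (u¹²)¹⁴ = u¹⁵, (u¹²)¹⁵ = u¹⁰, (u¹²)¹⁶ = u⁵, (u¹²)¹⁷ = e.
The smallest positive k with (u¹²)ᵏ = e is 17, so |⟨u¹²⟩| = 17.

Answer: 17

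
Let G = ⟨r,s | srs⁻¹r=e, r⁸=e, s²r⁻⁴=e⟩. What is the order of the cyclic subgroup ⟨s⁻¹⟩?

|⟨s⁻¹⟩| equals the order of s⁻¹. Compute successive powers until reaching e:
  (s⁻¹)¹ = s⁻¹, (s⁻¹)² = r⁴, (s⁻¹)³ = s, (s⁻¹)⁴ = e.
The smallest positive k with (s⁻¹)ᵏ = e is 4, so |⟨s⁻¹⟩| = 4.

Answer: 4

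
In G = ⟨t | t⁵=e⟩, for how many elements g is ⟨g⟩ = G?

G is cyclic of order 5. An element generates G iff its order is 5, and a cyclic group of order 5 has exactly φ(5) = 4 such elements.

Answer: 4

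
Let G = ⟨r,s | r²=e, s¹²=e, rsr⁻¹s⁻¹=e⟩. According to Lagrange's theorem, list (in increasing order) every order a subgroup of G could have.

|G| = 24 = 2³ · 3. By Lagrange's theorem the order of any subgroup divides 24; the divisors of 24 are 1, 2, 3, 4, 6, 8, 12, 24.

Answer: 1, 2, 3, 4, 6, 8, 12, 24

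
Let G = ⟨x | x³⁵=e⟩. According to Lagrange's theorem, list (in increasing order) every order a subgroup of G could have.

|G| = 35 = 5 · 7. By Lagrange's theorem the order of any subgroup divides 35; the divisors of 35 are 1, 5, 7, 35.

Answer: 1, 5, 7, 35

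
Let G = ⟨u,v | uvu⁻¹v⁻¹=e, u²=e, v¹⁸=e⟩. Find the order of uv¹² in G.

Compute successive powers until reaching e:
  (uv¹²)¹ = uv¹², (uv¹²)² = v⁶, (uv¹²)³ = u, (uv¹²)⁴ = v¹², (uv¹²)⁵ = uv⁶, (uv¹²)⁶ = e.
The smallest positive k with (uv¹²)ᵏ = e is 6.

Answer: 6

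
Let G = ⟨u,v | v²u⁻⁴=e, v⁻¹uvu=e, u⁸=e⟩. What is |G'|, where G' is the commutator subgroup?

G' = [G, G] is generated by all commutators. The generator-pair commutators are: [u, v] = u².
The subgroup they normally generate is {e, u², u⁴, u⁶}, of order 4.
Check: |G/G'| = 16/4 = 4 is the order of the abelianisation.

Answer: 4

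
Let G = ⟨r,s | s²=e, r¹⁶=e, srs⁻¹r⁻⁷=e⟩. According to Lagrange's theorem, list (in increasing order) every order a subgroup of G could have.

|G| = 32 = 2⁵. By Lagrange's theorem the order of any subgroup divides 32; the divisors of 32 are 1, 2, 4, 8, 16, 32.

Answer: 1, 2, 4, 8, 16, 32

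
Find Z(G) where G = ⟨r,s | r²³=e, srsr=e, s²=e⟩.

An element z ∈ Z(G) iff z commutes with every generator.
For example e is central: e·r = r = r·e; e·s = s = s·e.
Whereas r ∉ Z(G) since r·s = rs ≠ r²²s = s·r.
Checking each of the 46 elements this way gives Z(G) = {e}, of order 1.

Answer: {e}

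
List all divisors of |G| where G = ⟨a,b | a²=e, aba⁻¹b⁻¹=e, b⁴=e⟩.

|G| = 8 = 2³. By Lagrange's theorem the order of any subgroup divides 8; the divisors of 8 are 1, 2, 4, 8.

Answer: 1, 2, 4, 8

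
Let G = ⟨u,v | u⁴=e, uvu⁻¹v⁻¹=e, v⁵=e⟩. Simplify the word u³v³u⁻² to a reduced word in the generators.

Multiply left to right, reducing at each step:
  (u³) · v³ = u³v³
  (u³v³) · u⁻² = uv³

Answer: uv³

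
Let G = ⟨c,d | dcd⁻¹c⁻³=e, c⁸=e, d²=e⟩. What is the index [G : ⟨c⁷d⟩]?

First find ord(c⁷d) by computing successive powers:
  (c⁷d)¹ = c⁷d, (c⁷d)² = c⁴, (c⁷d)³ = c³d, (c⁷d)⁴ = e.
So |⟨c⁷d⟩| = ord(c⁷d) = 4. With |G| = 16, by Lagrange [G : ⟨c⁷d⟩] = 16/4 = 4.

Answer: 4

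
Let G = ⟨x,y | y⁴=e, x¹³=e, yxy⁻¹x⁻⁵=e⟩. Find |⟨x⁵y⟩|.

|⟨x⁵y⟩| equals the order of x⁵y. Compute successive powers until reaching e:
  (x⁵y)¹ = x⁵y, (x⁵y)² = x⁴y², (x⁵y)³ = x¹²y³, (x⁵y)⁴ = e.
The smallest positive k with (x⁵y)ᵏ = e is 4, so |⟨x⁵y⟩| = 4.

Answer: 4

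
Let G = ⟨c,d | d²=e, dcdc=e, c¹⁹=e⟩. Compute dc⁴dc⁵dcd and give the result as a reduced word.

Multiply left to right, reducing at each step:
  d · c⁴ = c¹⁵d
  (c¹⁵d) · d = c¹⁵
  (c¹⁵) · c⁵ = c
  c · d = cd
  (cd) · c = d
  d · d = e

Answer: e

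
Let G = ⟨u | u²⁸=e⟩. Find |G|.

G is generated by a single element, so G is cyclic. The relator gives u²⁸ = e and no smaller power is forced to be e, so the 28 powers {e, u, u², u³, u⁴, u⁵, u⁶, u⁷, u⁸, u⁹, u²², u²³, u²¹, u²⁰, u²⁴, u²⁵, u²⁶, u²⁷, u¹², u¹³, u¹¹, u¹⁰, u¹⁴, u¹⁵, u¹⁶, u¹⁷, u¹⁸, u¹⁹} are distinct. Hence |G| = 28.

Answer: 28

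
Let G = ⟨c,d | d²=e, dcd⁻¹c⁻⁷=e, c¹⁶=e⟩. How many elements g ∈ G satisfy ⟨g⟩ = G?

⟨g⟩ = G would require ord(g) = |G| = 32, but the maximum element order in G is 16 < 32. So G is not cyclic and no single element generates it: the count is 0.

Answer: 0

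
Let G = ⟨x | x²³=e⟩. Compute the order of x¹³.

Compute successive powers until reaching e:
  (x¹³)¹ = x¹³, (x¹³)² = x³, (x¹³)³ = x¹⁶, (x¹³)⁴ = x⁶, (x¹³)⁵ = x¹⁹, (x¹³)⁶ = x⁹, (x¹³)⁷ = x²², (x¹³)⁸ = x¹², (x¹³)⁹ = x², (x¹³)¹⁰ = x¹⁵, (x¹³)¹¹ = x⁵, (x¹³)¹² = x¹⁸, (x¹³)¹³ = x⁸, (x¹³)¹⁴ = x²¹, (x¹³)¹⁵ = x¹¹, (x¹³)¹⁶ = x, (x¹³)¹⁷ = x¹⁴, (x¹³)¹⁸ = x⁴, (x¹³)¹⁹ = x¹⁷, (x¹³)²⁰ = x⁷, (x¹³)²¹ = x²⁰, (x¹³)²² = x¹⁰, (x¹³)²³ = e.
The smallest positive k with (x¹³)ᵏ = e is 23.

Answer: 23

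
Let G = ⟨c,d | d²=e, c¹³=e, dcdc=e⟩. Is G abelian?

c·d = cd but d·c = c¹²d, so c·d ≠ d·c and G is not abelian.

Answer: No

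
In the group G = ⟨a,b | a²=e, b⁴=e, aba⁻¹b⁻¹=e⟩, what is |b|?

Compute successive powers until reaching e:
  b¹ = b, b² = b², b³ = b³, b⁴ = e.
The smallest positive k with bᵏ = e is 4.

Answer: 4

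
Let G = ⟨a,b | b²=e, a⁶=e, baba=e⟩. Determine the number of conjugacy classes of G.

The conjugacy classes (representative and size) are:
  [e] (size 1), [a⁵] (size 2), [a⁴] (size 2), [a³] (size 1), [b] (size 3), [a³b] (size 3).
Class equation: 1 + 2 + 2 + 1 + 3 + 3 = 12 = |G|. So G has 6 conjugacy classes.

Answer: 6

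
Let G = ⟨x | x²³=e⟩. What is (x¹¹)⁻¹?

The order of (x¹¹) is 23 (smallest k with (x¹¹)ᵏ = e), so (x¹¹)⁻¹ = (x¹¹)²² = x¹².
Check: (x¹¹) · (x¹²) → (x¹¹) · x¹² = e, giving e as required.

Answer: x¹²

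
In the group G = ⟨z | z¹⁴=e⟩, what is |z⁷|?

Compute successive powers until reaching e:
  (z⁷)¹ = z⁷, (z⁷)² = e.
The smallest positive k with (z⁷)ᵏ = e is 2.

Answer: 2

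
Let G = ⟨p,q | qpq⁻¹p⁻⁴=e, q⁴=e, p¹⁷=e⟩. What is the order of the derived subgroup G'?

G' = [G, G] is generated by all commutators. The generator-pair commutators are: [p, q] = p¹⁴.
The subgroup they normally generate is {e, p, p², p³, p⁴, p⁵, p⁶, p⁷, p⁸, p⁹, p¹⁰, p¹¹, p¹², p¹³, p¹⁴, p¹⁵, p¹⁶}, of order 17.
Check: |G/G'| = 68/17 = 4 is the order of the abelianisation.

Answer: 17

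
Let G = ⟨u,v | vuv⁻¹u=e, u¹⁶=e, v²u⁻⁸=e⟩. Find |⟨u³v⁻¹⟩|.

|⟨u³v⁻¹⟩| equals the order of u³v⁻¹. Compute successive powers until reaching e:
  (u³v⁻¹)¹ = u³v⁻¹, (u³v⁻¹)² = u⁸, (u³v⁻¹)³ = u³v, (u³v⁻¹)⁴ = e.
The smallest positive k with (u³v⁻¹)ᵏ = e is 4, so |⟨u³v⁻¹⟩| = 4.

Answer: 4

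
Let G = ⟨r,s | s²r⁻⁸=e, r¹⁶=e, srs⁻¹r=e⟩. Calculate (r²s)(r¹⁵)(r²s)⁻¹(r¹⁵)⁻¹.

[(r²s), (r¹⁵)] = (r²s)·(r¹⁵)·(r²s)⁻¹·(r¹⁵)⁻¹.
  (r²s) · (r¹⁵) = r³s
  (r³s) · (r²s⁻¹) = r
  r · r = r²

Answer: r²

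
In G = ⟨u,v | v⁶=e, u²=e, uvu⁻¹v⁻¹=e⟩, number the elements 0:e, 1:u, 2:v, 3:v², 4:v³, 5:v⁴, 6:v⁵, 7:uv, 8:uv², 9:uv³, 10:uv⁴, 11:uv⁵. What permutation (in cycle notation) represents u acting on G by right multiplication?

(0 1)(2 7)(3 8)(4 9)(5 10)(6 11)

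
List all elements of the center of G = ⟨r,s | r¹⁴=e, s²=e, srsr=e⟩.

An element z ∈ Z(G) iff z commutes with every generator.
For example r⁷ is central: (r⁷)·r = r⁸ = r·(r⁷); (r⁷)·s = r⁷s = s·(r⁷).
Whereas r ∉ Z(G) since r·s = rs ≠ r¹³s = s·r.
Checking each of the 28 elements this way gives Z(G) = {e, r⁷}, of order 2.

Answer: {e, r⁷}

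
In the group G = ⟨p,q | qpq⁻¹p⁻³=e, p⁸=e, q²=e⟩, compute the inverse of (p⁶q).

The order of (p⁶q) is 2 (smallest k with (p⁶q)ᵏ = e), so (p⁶q)⁻¹ = (p⁶q)¹ = p⁶q.
Check: (p⁶q) · (p⁶q) → (p⁶q) · p⁶ = q;   q · q = e, giving e as required.

Answer: p⁶q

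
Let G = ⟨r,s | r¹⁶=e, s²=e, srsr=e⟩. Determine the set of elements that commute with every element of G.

An element z ∈ Z(G) iff z commutes with every generator.
For example r⁸ is central: (r⁸)·r = r⁹ = r·(r⁸); (r⁸)·s = r⁸s = s·(r⁸).
Whereas r ∉ Z(G) since r·s = rs ≠ r¹⁵s = s·r.
Checking each of the 32 elements this way gives Z(G) = {e, r⁸}, of order 2.

Answer: {e, r⁸}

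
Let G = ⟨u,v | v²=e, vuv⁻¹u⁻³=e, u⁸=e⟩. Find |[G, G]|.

G' = [G, G] is generated by all commutators. The generator-pair commutators are: [u, v] = u⁶.
The subgroup they normally generate is {e, u², u⁴, u⁶}, of order 4.
Check: |G/G'| = 16/4 = 4 is the order of the abelianisation.

Answer: 4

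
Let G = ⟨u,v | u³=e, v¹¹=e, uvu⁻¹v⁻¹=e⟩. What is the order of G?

Enumerate words in the generators, reducing via the relations: the distinct elements are
  {e, u, v, uv, u², v², v³, v⁴, v⁵, v⁶, v⁷, v⁸, v⁹, uv², uv³, uv⁴, uv⁵, uv⁶, uv⁷, uv⁸, uv⁹, u²v, v¹⁰, uv¹⁰, u²v², u²v³, u²v⁴, u²v⁵, u²v⁶, u²v⁷, u²v⁸, u²v⁹, u²v¹⁰}.
No further products give new elements, so |G| = 33.

Answer: 33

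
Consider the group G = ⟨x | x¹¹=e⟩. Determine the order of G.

G is generated by a single element, so G is cyclic. The relator gives x¹¹ = e and no smaller power is forced to be e, so the 11 powers {e, x, x², x³, x⁴, x⁵, x⁶, x⁷, x⁸, x⁹, x¹⁰} are distinct. Hence |G| = 11.

Answer: 11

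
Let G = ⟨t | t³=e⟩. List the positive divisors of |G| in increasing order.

|G| = 3 = 3. By Lagrange's theorem the order of any subgroup divides 3; the divisors of 3 are 1, 3.

Answer: 1, 3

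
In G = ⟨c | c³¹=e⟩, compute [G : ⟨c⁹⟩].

First find ord(c⁹) by computing successive powers:
  (c⁹)¹ = c⁹, (c⁹)² = c¹⁸, (c⁹)³ = c²⁷, (c⁹)⁴ = c⁵, (c⁹)⁵ = c¹⁴, (c⁹)⁶ = c²³, (c⁹)⁷ = c, (c⁹)⁸ = c¹⁰, (c⁹)⁹ = c¹⁹, (c⁹)¹⁰ = c²⁸, (c⁹)¹¹ = c⁶, (c⁹)¹² = c¹⁵, (c⁹)¹³ = c²⁴, (c⁹)¹⁴ = c², (c⁹)¹⁵ = c¹¹, (c⁹)¹⁶ = c²⁰, (c⁹)¹⁷ = c²⁹, (c⁹)¹⁸ = c⁷, (c⁹)¹⁹ = c¹⁶, (c⁹)²⁰ = c²⁵, (c⁹)²¹ = c³, (c⁹)²² = c¹², (c⁹)²³ = c²¹, (c⁹)²⁴ = c³⁰, (c⁹)²⁵ = c⁸, (c⁹)²⁶ = c¹⁷, (c⁹)²⁷ = c²⁶, (c⁹)²⁸ = c⁴, (c⁹)²⁹ = c¹³, (c⁹)³⁰ = c²², (c⁹)³¹ = e.
So |⟨c⁹⟩| = ord(c⁹) = 31. With |G| = 31, by Lagrange [G : ⟨c⁹⟩] = 31/31 = 1.

Answer: 1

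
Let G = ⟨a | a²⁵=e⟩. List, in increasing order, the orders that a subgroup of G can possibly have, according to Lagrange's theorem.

|G| = 25 = 5². By Lagrange's theorem the order of any subgroup divides 25; the divisors of 25 are 1, 5, 25.

Answer: 1, 5, 25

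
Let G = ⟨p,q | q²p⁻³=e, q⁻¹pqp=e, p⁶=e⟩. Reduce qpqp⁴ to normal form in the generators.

Multiply left to right, reducing at each step:
  q · p = p²q⁻¹
  (p²q⁻¹) · q = p²
  (p²) · p⁴ = e

Answer: e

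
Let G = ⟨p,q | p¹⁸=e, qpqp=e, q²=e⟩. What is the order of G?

Enumerate words in the generators, reducing via the relations: the distinct elements are
  {e, p, q, pq, p², p³, p⁴, p⁵, p⁶, p⁷, p⁸, p⁹, p²q, p³q, p¹², p¹³, p¹¹, p¹⁰, p¹⁴, p¹⁵, p¹⁶, p¹⁷, p⁴q, p⁵q, p⁶q, p⁷q, p⁸q, p⁹q, p¹²q, p¹³q, p¹¹q, p¹⁰q, p¹⁴q, p¹⁵q, p¹⁶q, p¹⁷q}.
No further products give new elements, so |G| = 36.

Answer: 36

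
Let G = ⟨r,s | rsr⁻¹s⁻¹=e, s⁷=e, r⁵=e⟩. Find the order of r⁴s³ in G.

Compute successive powers until reaching e:
  (r⁴s³)¹ = r⁴s³, (r⁴s³)² = r³s⁶, (r⁴s³)³ = r²s², (r⁴s³)⁴ = rs⁵, (r⁴s³)⁵ = s, (r⁴s³)⁶ = r⁴s⁴, (r⁴s³)⁷ = r³, (r⁴s³)⁸ = r²s³, (r⁴s³)⁹ = rs⁶, (r⁴s³)¹⁰ = s², (r⁴s³)¹¹ = r⁴s⁵, (r⁴s³)¹² = r³s, (r⁴s³)¹³ = r²s⁴, (r⁴s³)¹⁴ = r, (r⁴s³)¹⁵ = s³, (r⁴s³)¹⁶ = r⁴s⁶, (r⁴s³)¹⁷ = r³s², (r⁴s³)¹⁸ = r²s⁵, (r⁴s³)¹⁹ = rs, (r⁴s³)²⁰ = s⁴, (r⁴s³)²¹ = r⁴, (r⁴s³)²² = r³s³, (r⁴s³)²³ = r²s⁶, (r⁴s³)²⁴ = rs², (r⁴s³)²⁵ = s⁵, (r⁴s³)²⁶ = r⁴s, (r⁴s³)²⁷ = r³s⁴, (r⁴s³)²⁸ = r², (r⁴s³)²⁹ = rs³, (r⁴s³)³⁰ = s⁶, (r⁴s³)³¹ = r⁴s², (r⁴s³)³² = r³s⁵, (r⁴s³)³³ = r²s, (r⁴s³)³⁴ = rs⁴, (r⁴s³)³⁵ = e.
The smallest positive k with (r⁴s³)ᵏ = e is 35.

Answer: 35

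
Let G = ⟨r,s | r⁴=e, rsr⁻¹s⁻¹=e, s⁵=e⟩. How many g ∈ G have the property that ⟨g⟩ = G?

G is cyclic of order 20. An element generates G iff its order is 20, and a cyclic group of order 20 has exactly φ(20) = 8 such elements.

Answer: 8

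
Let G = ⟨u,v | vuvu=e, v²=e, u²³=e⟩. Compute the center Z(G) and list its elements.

An element z ∈ Z(G) iff z commutes with every generator.
For example e is central: e·u = u = u·e; e·v = v = v·e.
Whereas u ∉ Z(G) since u·v = uv ≠ u²²v = v·u.
Checking each of the 46 elements this way gives Z(G) = {e}, of order 1.

Answer: {e}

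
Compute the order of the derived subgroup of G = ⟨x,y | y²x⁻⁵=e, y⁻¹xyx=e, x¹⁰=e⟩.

G' = [G, G] is generated by all commutators. The generator-pair commutators are: [x, y] = x².
The subgroup they normally generate is {e, x², x⁴, x⁶, x⁸}, of order 5.
Check: |G/G'| = 20/5 = 4 is the order of the abelianisation.

Answer: 5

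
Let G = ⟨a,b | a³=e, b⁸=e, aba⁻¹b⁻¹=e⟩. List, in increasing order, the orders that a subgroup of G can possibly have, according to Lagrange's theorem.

|G| = 24 = 2³ · 3. By Lagrange's theorem the order of any subgroup divides 24; the divisors of 24 are 1, 2, 3, 4, 6, 8, 12, 24.

Answer: 1, 2, 3, 4, 6, 8, 12, 24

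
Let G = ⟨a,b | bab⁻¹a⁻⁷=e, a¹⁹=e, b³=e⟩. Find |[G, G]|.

G' = [G, G] is generated by all commutators. The generator-pair commutators are: [a, b] = a¹³.
The subgroup they normally generate is {e, a, a², a³, a⁴, a⁵, a⁶, a⁷, a⁸, a⁹, a¹⁰, a¹¹, a¹², a¹³, a¹⁴, a¹⁵, a¹⁶, a¹⁷, a¹⁸}, of order 19.
Check: |G/G'| = 57/19 = 3 is the order of the abelianisation.

Answer: 19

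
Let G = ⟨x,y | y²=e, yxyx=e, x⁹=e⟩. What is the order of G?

Enumerate words in the generators, reducing via the relations: the distinct elements are
  {e, x, y, xy, x², x³, x⁴, x⁵, x⁶, x⁷, x⁸, x²y, x³y, x⁴y, x⁵y, x⁶y, x⁷y, x⁸y}.
No further products give new elements, so |G| = 18.

Answer: 18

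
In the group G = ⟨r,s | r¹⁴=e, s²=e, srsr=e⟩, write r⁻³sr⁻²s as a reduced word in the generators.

Multiply left to right, reducing at each step:
  (r¹¹) · s = r¹¹s
  (r¹¹s) · r⁻² = r¹³s
  (r¹³s) · s = r¹³

Answer: r¹³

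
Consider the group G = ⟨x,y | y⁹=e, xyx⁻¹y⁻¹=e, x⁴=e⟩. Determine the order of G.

Enumerate words in the generators, reducing via the relations: the distinct elements are
  {e, x, y, xy, x², x³, y², y³, y⁴, y⁵, y⁶, y⁷, y⁸, xy², xy³, xy⁴, xy⁵, xy⁶, xy⁷, xy⁸, x²y, x³y, x²y², x²y³, x²y⁴, x²y⁵, x²y⁶, x²y⁷, x²y⁸, x³y², x³y³, x³y⁴, x³y⁵, x³y⁶, x³y⁷, x³y⁸}.
No further products give new elements, so |G| = 36.

Answer: 36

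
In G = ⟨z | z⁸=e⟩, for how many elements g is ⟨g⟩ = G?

G is cyclic of order 8. An element generates G iff its order is 8, and a cyclic group of order 8 has exactly φ(8) = 4 such elements.

Answer: 4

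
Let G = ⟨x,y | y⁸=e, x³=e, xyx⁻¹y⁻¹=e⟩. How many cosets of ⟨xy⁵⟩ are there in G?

First find ord(xy⁵) by computing successive powers:
  (xy⁵)¹ = xy⁵, (xy⁵)² = x²y², (xy⁵)³ = y⁷, (xy⁵)⁴ = xy⁴, (xy⁵)⁵ = x²y, (xy⁵)⁶ = y⁶, (xy⁵)⁷ = xy³, (xy⁵)⁸ = x², (xy⁵)⁹ = y⁵, (xy⁵)¹⁰ = xy², (xy⁵)¹¹ = x²y⁷, (xy⁵)¹² = y⁴, (xy⁵)¹³ = xy, (xy⁵)¹⁴ = x²y⁶, (xy⁵)¹⁵ = y³, (xy⁵)¹⁶ = x, (xy⁵)¹⁷ = x²y⁵, (xy⁵)¹⁸ = y², (xy⁵)¹⁹ = xy⁷, (xy⁵)²⁰ = x²y⁴, (xy⁵)²¹ = y, (xy⁵)²² = xy⁶, (xy⁵)²³ = x²y³, (xy⁵)²⁴ = e.
So |⟨xy⁵⟩| = ord(xy⁵) = 24. With |G| = 24, by Lagrange [G : ⟨xy⁵⟩] = 24/24 = 1.

Answer: 1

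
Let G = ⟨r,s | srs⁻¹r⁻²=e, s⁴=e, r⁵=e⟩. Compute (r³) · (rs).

Compute (r³) · (rs) by multiplying left to right and reducing via the relations at each step:
  (r³) · r = r⁴
  (r⁴) · s = r⁴s

Answer: r⁴s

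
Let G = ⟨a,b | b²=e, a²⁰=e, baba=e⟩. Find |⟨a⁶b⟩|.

|⟨a⁶b⟩| equals the order of a⁶b. Compute successive powers until reaching e:
  (a⁶b)¹ = a⁶b, (a⁶b)² = e.
The smallest positive k with (a⁶b)ᵏ = e is 2, so |⟨a⁶b⟩| = 2.

Answer: 2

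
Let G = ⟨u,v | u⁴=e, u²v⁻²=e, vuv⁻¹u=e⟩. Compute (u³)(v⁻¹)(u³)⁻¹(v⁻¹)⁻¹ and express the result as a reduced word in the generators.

[(u³), (v⁻¹)] = (u³)·(v⁻¹)·(u³)⁻¹·(v⁻¹)⁻¹.
  (u³) · (v⁻¹) = uv
  (uv) · u = v
  v · v = u²

Answer: u²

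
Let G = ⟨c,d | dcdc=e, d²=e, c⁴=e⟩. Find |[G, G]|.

G' = [G, G] is generated by all commutators. The generator-pair commutators are: [c, d] = c².
The subgroup they normally generate is {e, c²}, of order 2.
Check: |G/G'| = 8/2 = 4 is the order of the abelianisation.

Answer: 2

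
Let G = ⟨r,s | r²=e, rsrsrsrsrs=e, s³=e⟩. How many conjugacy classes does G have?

The conjugacy classes (representative and size) are:
  [e] (size 1), [rsrs²rsrs²r] (size 15), [srsrs²r] (size 20), [rs²rs²r] (size 12), [s²rsrs²] (size 12).
Class equation: 1 + 15 + 20 + 12 + 12 = 60 = |G|. So G has 5 conjugacy classes.

Answer: 5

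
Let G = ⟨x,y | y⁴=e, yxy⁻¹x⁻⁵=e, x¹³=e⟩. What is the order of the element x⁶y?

Compute successive powers until reaching e:
  (x⁶y)¹ = x⁶y, (x⁶y)² = x¹⁰y², (x⁶y)³ = x⁴y³, (x⁶y)⁴ = e.
The smallest positive k with (x⁶y)ᵏ = e is 4.

Answer: 4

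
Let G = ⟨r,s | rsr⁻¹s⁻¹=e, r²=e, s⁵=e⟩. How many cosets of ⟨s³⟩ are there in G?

First find ord(s³) by computing successive powers:
  (s³)¹ = s³, (s³)² = s, (s³)³ = s⁴, (s³)⁴ = s², (s³)⁵ = e.
So |⟨s³⟩| = ord(s³) = 5. With |G| = 10, by Lagrange [G : ⟨s³⟩] = 10/5 = 2.

Answer: 2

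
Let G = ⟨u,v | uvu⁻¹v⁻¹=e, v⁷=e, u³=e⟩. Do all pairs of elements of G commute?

Each pair of generators commutes: u·v = uv = v·u. Since the generators pairwise commute, every element of G commutes with every other, so G is abelian.

Answer: Yes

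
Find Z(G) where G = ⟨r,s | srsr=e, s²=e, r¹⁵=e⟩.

An element z ∈ Z(G) iff z commutes with every generator.
For example e is central: e·r = r = r·e; e·s = s = s·e.
Whereas r ∉ Z(G) since r·s = rs ≠ r¹⁴s = s·r.
Checking each of the 30 elements this way gives Z(G) = {e}, of order 1.

Answer: {e}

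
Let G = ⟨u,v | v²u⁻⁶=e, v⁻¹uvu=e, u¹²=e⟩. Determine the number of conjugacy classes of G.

The conjugacy classes (representative and size) are:
  [e] (size 1), [u¹¹] (size 2), [u²] (size 2), [u⁹] (size 2), [u⁴] (size 2), [u⁵] (size 2), [u⁶] (size 1), [u²v] (size 6), [uv] (size 6).
Class equation: 1 + 2 + 2 + 2 + 2 + 2 + 1 + 6 + 6 = 24 = |G|. So G has 9 conjugacy classes.

Answer: 9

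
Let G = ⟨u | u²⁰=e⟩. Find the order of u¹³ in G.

Compute successive powers until reaching e:
  (u¹³)¹ = u¹³, (u¹³)² = u⁶, (u¹³)³ = u¹⁹, (u¹³)⁴ = u¹², (u¹³)⁵ = u⁵, (u¹³)⁶ = u¹⁸, (u¹³)⁷ = u¹¹, (u¹³)⁸ = u⁴, (u¹³)⁹ = u¹⁷, (u¹³)¹⁰ = u¹⁰, (u¹³)¹¹ = u³, (u¹³)¹² = u¹⁶, (u¹³)¹³ = u⁹, (u¹³)¹⁴ = u², (u¹³)¹⁵ = u¹⁵, (u¹³)¹⁶ = u⁸, (u¹³)¹⁷ = u, (u¹³)¹⁸ = u¹⁴, (u¹³)¹⁹ = u⁷, (u¹³)²⁰ = e.
The smallest positive k with (u¹³)ᵏ = e is 20.

Answer: 20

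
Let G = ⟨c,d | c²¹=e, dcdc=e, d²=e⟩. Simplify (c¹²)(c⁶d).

Compute (c¹²) · (c⁶d) by multiplying left to right and reducing via the relations at each step:
  (c¹²) · c⁶ = c¹⁸
  (c¹⁸) · d = c¹⁸d

Answer: c¹⁸d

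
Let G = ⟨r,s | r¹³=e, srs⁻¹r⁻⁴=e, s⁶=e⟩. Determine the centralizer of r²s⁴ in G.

⟨r²s⁴⟩ ⊆ C_G(r²s⁴) since powers of r²s⁴ commute with r²s⁴; so |C_G(r²s⁴)| ≥ |⟨r²s⁴⟩| = 3.
By orbit–stabilizer, |C_G(r²s⁴)| = |G| / |conj. class of r²s⁴| = 78 / 13 = 6.
The 6 elements commuting with r²s⁴ are {e, r⁴s, r²s⁴, r⁶s³, r⁷s², r¹²s⁵}.

Answer: {e, r⁴s, r²s⁴, r⁶s³, r⁷s², r¹²s⁵}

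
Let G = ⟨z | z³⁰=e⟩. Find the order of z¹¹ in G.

Compute successive powers until reaching e:
  (z¹¹)¹ = z¹¹, (z¹¹)² = z²², (z¹¹)³ = z³, (z¹¹)⁴ = z¹⁴, (z¹¹)⁵ = z²⁵, (z¹¹)⁶ = z⁶, (z¹¹)⁷ = z¹⁷, (z¹¹)⁸ = z²⁸, (z¹¹)⁹ = z⁹, (z¹¹)¹⁰ = z²⁰, (z¹¹)¹¹ = z, (z¹¹)¹² = z¹², (z¹¹)¹³ = z²³, (z¹¹)¹⁴ = z⁴, (z¹¹)¹⁵ = z¹⁵, (z¹¹)¹⁶ = z²⁶, (z¹¹)¹⁷ = z⁷, (z¹¹)¹⁸ = z¹⁸, (z¹¹)¹⁹ = z²⁹, (z¹¹)²⁰ = z¹⁰, (z¹¹)²¹ = z²¹, (z¹¹)²² = z², (z¹¹)²³ = z¹³, (z¹¹)²⁴ = z²⁴, (z¹¹)²⁵ = z⁵, (z¹¹)²⁶ = z¹⁶, (z¹¹)²⁷ = z²⁷, (z¹¹)²⁸ = z⁸, (z¹¹)²⁹ = z¹⁹, (z¹¹)³⁰ = e.
The smallest positive k with (z¹¹)ᵏ = e is 30.

Answer: 30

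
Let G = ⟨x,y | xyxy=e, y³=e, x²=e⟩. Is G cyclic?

Every cyclic group is abelian. But x·y = xy while y·x = xy², so x·y ≠ y·x and G is not abelian. Hence G is not cyclic.

Answer: No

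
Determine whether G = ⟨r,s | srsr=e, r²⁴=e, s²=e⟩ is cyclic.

Every cyclic group is abelian. But r·s = rs while s·r = r²³s, so r·s ≠ s·r and G is not abelian. Hence G is not cyclic.

Answer: No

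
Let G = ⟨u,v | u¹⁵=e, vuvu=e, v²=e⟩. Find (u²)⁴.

Compute successive powers of (u²), reducing at each step:
  (u²)²: (u²) · u² = u⁴
  (u²)³: (u⁴) · u² = u⁶
  (u²)⁴: (u⁶) · u² = u⁸

Answer: u⁸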